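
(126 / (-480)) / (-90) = 7 / 2400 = 0.00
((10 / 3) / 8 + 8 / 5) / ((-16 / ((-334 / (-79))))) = -20207 / 37920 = -0.53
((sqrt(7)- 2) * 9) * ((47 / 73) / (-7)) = 846 / 511- 423 * sqrt(7) / 511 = -0.53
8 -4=4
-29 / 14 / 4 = -29 / 56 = -0.52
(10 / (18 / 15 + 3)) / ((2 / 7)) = 25 / 3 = 8.33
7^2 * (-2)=-98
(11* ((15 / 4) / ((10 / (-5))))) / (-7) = 165 / 56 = 2.95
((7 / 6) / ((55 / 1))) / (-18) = -7 / 5940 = -0.00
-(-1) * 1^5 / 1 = 1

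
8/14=4/7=0.57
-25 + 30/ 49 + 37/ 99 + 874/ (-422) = -26699699/ 1023561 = -26.09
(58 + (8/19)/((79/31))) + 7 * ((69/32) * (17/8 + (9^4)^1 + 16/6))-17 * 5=38070387295/384256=99075.58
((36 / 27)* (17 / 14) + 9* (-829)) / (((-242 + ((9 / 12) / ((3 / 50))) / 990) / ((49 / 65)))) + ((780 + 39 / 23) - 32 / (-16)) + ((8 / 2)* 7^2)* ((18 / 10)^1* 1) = 166144980491 / 143261365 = 1159.73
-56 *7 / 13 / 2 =-196 / 13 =-15.08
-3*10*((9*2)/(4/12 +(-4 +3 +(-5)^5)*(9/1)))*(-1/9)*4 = -0.01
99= 99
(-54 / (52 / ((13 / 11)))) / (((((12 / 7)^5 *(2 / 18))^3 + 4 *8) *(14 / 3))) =-54936068900769 / 7614482860158592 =-0.01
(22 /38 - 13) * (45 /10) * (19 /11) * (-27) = 28674 /11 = 2606.73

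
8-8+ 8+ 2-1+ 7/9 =88/9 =9.78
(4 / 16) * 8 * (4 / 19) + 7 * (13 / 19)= 99 / 19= 5.21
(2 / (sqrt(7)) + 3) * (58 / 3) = 72.61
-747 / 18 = -83 / 2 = -41.50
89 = 89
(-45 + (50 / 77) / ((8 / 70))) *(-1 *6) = 2595 / 11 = 235.91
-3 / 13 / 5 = -0.05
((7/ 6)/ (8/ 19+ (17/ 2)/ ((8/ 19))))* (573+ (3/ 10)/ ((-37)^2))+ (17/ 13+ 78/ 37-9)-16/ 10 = 2011252538/ 79641575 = 25.25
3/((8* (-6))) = -1/16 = -0.06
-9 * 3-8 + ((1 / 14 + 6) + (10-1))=-279 / 14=-19.93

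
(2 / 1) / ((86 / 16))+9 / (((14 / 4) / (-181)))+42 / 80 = -5592959 / 12040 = -464.53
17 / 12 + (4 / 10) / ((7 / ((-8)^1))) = 403 / 420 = 0.96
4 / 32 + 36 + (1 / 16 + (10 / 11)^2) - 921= -1711397 / 1936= -883.99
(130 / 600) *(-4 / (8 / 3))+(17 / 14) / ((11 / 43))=13619 / 3080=4.42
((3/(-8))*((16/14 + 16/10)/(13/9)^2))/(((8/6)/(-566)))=1237842/5915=209.27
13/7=1.86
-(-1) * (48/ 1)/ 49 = 48/ 49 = 0.98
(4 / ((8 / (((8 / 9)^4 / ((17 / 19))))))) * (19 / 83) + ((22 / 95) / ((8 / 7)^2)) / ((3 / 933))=1554084926279 / 28143015840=55.22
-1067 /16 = -66.69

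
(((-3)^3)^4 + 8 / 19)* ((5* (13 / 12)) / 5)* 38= 131266031 / 6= 21877671.83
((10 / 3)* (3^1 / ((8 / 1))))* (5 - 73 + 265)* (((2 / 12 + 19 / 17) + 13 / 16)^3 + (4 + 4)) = 9215360953015 / 2173353984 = 4240.16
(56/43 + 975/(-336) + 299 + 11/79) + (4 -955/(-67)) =8049920197/25491088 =315.79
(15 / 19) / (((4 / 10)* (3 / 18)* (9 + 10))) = 0.62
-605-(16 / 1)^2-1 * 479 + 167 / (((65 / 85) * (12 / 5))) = -194845 / 156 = -1249.01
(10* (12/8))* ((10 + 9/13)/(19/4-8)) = -8340/169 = -49.35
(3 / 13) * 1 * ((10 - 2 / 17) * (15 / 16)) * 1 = 945 / 442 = 2.14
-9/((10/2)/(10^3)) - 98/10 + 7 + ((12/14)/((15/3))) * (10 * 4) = -62858/35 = -1795.94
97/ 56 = 1.73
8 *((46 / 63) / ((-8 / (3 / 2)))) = -23 / 21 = -1.10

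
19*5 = 95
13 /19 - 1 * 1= -6 /19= -0.32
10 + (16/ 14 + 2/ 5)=11.54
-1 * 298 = -298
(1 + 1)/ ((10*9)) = 1/ 45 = 0.02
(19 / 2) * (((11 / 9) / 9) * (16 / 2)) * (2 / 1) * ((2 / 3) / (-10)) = -1672 / 1215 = -1.38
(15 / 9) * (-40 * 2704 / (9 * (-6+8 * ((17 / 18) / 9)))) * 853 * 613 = 424167556800 / 209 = 2029509841.15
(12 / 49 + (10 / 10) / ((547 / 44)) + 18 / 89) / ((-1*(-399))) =1258534 / 951801333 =0.00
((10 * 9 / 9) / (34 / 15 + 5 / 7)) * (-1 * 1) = -1050 / 313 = -3.35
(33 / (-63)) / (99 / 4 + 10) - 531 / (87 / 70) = -36167686 / 84651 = -427.26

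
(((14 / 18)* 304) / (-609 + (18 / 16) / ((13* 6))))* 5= -2213120 / 1140021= -1.94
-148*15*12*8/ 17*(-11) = 137901.18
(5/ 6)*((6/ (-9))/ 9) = -5/ 81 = -0.06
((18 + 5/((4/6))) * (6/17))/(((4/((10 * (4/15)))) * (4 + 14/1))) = 1/3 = 0.33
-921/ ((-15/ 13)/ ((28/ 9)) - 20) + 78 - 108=112794/ 7415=15.21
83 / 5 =16.60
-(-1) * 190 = 190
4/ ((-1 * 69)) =-4/ 69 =-0.06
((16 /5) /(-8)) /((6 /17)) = -17 /15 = -1.13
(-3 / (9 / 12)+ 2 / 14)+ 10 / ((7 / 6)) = 33 / 7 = 4.71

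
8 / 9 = 0.89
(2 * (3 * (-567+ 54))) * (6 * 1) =-18468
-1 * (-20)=20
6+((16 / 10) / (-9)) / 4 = 268 / 45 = 5.96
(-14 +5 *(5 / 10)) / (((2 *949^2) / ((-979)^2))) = -22044143 / 3602404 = -6.12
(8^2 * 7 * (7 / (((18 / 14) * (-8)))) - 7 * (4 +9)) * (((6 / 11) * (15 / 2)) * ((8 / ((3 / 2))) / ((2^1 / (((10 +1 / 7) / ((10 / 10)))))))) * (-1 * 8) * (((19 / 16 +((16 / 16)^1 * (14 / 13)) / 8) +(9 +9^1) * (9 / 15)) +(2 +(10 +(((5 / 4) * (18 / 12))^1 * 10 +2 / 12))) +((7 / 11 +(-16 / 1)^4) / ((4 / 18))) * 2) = 2926454304596036 / 14157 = 206714297138.94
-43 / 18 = -2.39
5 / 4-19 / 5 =-51 / 20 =-2.55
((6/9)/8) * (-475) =-475/12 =-39.58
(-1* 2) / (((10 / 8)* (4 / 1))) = -0.40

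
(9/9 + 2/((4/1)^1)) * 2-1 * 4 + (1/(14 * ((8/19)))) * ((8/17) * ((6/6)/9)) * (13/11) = -23315/23562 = -0.99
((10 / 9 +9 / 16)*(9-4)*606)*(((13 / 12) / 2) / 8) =1582165 / 4608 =343.35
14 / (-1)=-14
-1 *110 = -110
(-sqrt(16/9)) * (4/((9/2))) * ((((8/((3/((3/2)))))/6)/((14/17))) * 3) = -544/189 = -2.88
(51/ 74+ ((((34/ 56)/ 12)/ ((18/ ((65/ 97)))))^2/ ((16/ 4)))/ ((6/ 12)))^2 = 308089327971325634022957721/ 648630709426270966168682496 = 0.47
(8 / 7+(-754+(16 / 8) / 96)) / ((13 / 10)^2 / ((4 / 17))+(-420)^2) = -6323825 / 1481820333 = -0.00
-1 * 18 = -18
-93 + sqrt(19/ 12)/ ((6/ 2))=-93 + sqrt(57)/ 18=-92.58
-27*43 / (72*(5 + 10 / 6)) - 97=-15907 / 160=-99.42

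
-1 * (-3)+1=4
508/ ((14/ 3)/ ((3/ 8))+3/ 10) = 45720/ 1147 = 39.86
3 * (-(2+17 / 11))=-117 / 11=-10.64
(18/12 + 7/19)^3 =357911/54872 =6.52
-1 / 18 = -0.06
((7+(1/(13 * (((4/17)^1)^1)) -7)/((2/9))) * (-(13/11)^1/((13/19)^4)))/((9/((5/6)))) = 1560593975/135721872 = 11.50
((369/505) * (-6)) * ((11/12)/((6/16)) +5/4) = -16.20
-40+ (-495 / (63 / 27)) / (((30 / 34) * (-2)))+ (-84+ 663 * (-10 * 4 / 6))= -61933 / 14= -4423.79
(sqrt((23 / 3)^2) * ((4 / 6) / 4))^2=529 / 324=1.63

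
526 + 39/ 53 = 27917/ 53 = 526.74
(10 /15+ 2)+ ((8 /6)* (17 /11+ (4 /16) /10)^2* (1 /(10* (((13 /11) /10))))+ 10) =2651081 /171600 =15.45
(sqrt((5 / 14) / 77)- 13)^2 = (2002- sqrt(110))^2 / 23716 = 167.23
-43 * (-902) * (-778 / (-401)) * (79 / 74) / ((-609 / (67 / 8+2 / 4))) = -42313606093 / 36142932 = -1170.73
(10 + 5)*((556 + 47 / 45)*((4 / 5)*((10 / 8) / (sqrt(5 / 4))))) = 50134*sqrt(5) / 15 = 7473.54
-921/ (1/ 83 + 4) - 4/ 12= -8506/ 37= -229.89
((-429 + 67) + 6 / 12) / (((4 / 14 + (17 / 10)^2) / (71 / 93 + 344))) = -2704514050 / 68913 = -39245.34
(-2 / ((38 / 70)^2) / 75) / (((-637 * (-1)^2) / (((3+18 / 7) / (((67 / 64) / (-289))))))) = -36992 / 169309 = -0.22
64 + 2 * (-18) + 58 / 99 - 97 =-6773 / 99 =-68.41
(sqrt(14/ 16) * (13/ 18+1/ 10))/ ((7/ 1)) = 0.11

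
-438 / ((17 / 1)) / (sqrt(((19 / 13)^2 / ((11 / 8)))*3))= -949*sqrt(66) / 646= -11.93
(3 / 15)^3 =1 / 125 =0.01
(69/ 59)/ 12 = 23/ 236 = 0.10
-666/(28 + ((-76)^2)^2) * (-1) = 333/16681102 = 0.00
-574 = -574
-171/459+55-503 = -448.37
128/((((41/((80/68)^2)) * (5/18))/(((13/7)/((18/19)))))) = 2529280/82943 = 30.49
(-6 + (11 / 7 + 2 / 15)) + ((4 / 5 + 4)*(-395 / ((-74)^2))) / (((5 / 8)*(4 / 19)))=-6.93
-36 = -36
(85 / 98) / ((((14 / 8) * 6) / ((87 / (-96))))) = -2465 / 32928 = -0.07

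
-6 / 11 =-0.55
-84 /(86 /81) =-3402 /43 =-79.12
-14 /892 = -7 /446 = -0.02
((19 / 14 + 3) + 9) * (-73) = -13651 / 14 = -975.07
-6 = -6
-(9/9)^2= -1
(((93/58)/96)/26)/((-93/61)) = -61/144768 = -0.00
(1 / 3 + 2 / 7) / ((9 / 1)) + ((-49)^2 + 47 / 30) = 4540981 / 1890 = 2402.64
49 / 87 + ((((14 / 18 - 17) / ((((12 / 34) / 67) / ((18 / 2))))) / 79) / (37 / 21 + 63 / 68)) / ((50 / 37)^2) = -1169175819154 / 16490904375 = -70.90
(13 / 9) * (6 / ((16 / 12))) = 13 / 2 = 6.50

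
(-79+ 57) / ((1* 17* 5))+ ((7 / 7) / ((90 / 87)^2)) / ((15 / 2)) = -15403 / 114750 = -0.13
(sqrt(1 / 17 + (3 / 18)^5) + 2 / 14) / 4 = 0.10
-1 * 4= -4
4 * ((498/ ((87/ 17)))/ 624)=1411/ 2262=0.62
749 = 749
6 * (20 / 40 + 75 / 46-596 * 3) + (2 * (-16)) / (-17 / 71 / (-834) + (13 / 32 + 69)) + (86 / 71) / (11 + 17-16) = -6903952196190173 / 644291191362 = -10715.58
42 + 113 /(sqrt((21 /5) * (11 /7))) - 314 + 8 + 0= -264 + 113 * sqrt(165) /33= -220.01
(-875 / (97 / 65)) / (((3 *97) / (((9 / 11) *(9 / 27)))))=-0.55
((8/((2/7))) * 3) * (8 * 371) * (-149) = -37147488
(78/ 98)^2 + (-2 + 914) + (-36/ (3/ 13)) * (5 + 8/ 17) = 2417253/ 40817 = 59.22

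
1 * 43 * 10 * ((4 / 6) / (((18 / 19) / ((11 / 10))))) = 8987 / 27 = 332.85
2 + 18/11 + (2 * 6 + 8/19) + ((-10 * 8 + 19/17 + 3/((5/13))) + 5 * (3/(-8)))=-8086619/142120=-56.90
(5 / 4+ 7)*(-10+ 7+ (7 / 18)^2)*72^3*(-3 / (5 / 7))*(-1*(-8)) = 294745651.20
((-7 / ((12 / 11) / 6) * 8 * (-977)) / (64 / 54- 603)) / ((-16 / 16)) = 8124732 / 16249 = 500.01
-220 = -220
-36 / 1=-36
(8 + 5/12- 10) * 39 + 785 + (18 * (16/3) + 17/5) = 16453/20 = 822.65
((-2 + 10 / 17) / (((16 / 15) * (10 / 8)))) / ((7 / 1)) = -18 / 119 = -0.15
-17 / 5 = -3.40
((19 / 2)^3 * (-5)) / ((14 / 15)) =-4593.08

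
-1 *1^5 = -1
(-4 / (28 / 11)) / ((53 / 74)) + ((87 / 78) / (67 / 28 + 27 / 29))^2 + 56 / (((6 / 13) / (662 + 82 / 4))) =37821456691802220 / 456737198099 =82807.92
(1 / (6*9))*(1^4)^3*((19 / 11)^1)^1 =19 / 594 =0.03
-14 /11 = -1.27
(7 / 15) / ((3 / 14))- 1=53 / 45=1.18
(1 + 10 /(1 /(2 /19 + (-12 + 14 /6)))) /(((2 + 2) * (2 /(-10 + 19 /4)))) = 37751 /608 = 62.09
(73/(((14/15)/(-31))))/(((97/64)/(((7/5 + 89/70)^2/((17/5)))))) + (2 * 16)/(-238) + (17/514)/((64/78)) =-31239514963007/9303103936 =-3357.97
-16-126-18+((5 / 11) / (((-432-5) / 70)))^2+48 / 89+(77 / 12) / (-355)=-1397128120789477 / 8760882385860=-159.47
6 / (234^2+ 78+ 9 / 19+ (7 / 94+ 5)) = 3572 / 32647811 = 0.00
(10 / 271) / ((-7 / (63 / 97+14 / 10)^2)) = -282296 / 12749195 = -0.02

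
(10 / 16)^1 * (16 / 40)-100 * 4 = -1599 / 4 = -399.75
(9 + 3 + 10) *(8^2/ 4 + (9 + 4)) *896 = 571648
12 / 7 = 1.71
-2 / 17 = -0.12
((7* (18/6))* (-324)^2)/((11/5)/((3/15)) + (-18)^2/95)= 209427120/1369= 152978.17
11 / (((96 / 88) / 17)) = 2057 / 12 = 171.42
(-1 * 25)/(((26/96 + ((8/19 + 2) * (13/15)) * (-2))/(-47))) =-1786000/5967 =-299.31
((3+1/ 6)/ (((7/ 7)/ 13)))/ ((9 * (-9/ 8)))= -4.07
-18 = -18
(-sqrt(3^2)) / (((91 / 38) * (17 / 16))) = -1.18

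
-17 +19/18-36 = -935/18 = -51.94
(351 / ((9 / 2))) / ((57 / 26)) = 676 / 19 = 35.58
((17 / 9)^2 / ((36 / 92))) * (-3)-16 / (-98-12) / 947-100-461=-7446590506 / 12656655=-588.35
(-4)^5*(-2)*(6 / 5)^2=73728 / 25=2949.12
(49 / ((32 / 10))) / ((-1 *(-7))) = 35 / 16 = 2.19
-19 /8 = -2.38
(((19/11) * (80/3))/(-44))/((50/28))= -1064/1815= -0.59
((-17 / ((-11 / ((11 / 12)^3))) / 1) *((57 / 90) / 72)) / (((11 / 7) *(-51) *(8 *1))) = -1463 / 89579520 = -0.00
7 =7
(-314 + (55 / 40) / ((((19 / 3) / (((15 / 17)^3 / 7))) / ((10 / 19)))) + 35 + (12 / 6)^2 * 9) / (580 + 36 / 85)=-60334849485 / 144120915232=-0.42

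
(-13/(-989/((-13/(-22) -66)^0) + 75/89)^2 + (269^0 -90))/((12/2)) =-229456835499/15468997832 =-14.83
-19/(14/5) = -95/14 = -6.79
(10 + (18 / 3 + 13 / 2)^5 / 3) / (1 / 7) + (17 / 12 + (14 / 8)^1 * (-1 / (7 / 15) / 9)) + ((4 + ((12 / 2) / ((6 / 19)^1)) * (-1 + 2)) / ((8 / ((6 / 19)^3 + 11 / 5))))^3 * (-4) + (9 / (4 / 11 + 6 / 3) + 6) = 143185332123071956587443 / 201357123414096000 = 711101.40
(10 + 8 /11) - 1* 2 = 96 /11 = 8.73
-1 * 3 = -3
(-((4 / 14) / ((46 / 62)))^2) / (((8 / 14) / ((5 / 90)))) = -961 / 66654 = -0.01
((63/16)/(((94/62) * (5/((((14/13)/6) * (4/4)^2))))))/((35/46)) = 14973/122200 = 0.12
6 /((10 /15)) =9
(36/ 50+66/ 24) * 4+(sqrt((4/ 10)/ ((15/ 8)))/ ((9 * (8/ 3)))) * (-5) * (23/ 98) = 347/ 25 - 23 * sqrt(3)/ 1764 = 13.86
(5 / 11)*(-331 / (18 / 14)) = -11585 / 99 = -117.02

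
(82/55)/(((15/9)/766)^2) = 433025928/1375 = 314927.95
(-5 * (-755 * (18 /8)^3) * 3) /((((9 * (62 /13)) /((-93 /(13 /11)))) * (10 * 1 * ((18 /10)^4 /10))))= -25953125 /1152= -22528.75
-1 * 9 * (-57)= 513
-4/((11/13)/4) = -208/11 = -18.91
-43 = -43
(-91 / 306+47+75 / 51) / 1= 14741 / 306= 48.17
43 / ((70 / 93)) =3999 / 70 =57.13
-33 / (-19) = 33 / 19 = 1.74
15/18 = 5/6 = 0.83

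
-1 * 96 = -96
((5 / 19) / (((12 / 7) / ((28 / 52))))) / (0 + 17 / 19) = 245 / 2652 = 0.09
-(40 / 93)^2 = -1600 / 8649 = -0.18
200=200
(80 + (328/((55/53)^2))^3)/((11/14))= 35961449.78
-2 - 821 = -823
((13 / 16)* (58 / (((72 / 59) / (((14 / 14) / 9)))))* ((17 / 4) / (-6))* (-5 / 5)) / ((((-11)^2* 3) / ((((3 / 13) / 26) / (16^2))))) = 29087 / 100201660416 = 0.00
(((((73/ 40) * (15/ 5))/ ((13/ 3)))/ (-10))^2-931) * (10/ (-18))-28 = 23810992351/ 48672000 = 489.21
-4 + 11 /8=-21 /8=-2.62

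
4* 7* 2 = 56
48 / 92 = 12 / 23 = 0.52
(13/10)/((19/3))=39/190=0.21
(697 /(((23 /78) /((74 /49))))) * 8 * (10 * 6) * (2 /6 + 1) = 2574773760 /1127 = 2284626.23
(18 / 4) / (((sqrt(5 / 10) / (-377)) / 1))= -3393 *sqrt(2) / 2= -2399.21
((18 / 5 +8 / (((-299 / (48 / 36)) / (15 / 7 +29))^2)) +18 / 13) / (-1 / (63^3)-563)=-287193616038 / 31463891198155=-0.01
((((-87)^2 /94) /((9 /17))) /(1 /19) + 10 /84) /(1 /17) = 48490273 /987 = 49128.95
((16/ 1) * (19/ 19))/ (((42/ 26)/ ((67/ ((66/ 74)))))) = 515632/ 693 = 744.06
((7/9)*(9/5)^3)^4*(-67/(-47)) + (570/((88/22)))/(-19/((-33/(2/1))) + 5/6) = 1015067090762892/1503173828125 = 675.28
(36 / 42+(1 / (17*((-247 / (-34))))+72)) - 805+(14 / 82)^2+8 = -2104576028 / 2906449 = -724.11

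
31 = 31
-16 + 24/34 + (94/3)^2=147872/153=966.48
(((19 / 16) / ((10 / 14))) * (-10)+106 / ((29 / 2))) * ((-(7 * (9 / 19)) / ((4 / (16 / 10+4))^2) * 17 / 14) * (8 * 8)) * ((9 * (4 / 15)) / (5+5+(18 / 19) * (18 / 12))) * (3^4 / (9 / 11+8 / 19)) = 268669730736 / 4157875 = 64617.08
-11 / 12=-0.92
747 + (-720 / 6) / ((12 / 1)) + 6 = 743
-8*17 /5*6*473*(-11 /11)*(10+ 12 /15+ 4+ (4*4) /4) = 36280992 /25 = 1451239.68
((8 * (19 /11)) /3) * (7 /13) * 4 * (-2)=-8512 /429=-19.84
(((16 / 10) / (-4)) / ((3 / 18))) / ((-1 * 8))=3 / 10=0.30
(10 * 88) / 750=88 / 75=1.17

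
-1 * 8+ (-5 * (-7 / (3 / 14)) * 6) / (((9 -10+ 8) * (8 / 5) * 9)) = 31 / 18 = 1.72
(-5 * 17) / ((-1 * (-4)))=-85 / 4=-21.25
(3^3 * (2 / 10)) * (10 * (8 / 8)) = 54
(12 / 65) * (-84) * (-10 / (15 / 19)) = 12768 / 65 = 196.43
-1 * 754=-754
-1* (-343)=343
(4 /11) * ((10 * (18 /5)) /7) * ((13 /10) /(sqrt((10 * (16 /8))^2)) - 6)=-21366 /1925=-11.10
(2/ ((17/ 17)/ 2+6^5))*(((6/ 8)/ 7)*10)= 30/ 108871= 0.00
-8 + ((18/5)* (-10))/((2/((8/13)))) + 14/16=-1893/104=-18.20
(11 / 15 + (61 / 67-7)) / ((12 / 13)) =-69979 / 12060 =-5.80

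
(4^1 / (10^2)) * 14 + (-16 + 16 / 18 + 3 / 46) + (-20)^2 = 3990071 / 10350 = 385.51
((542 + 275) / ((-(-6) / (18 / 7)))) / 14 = 2451 / 98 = 25.01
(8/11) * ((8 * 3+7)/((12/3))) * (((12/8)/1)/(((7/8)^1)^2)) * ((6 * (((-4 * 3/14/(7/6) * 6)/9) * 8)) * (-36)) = 9346.16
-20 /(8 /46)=-115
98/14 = 7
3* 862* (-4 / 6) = -1724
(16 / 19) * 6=96 / 19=5.05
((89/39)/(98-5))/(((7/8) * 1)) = 712/25389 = 0.03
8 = 8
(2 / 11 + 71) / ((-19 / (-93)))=72819 / 209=348.42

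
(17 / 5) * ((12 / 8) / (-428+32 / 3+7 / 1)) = -153 / 12310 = -0.01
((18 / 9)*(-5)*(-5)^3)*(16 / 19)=20000 / 19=1052.63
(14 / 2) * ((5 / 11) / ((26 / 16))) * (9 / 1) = 2520 / 143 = 17.62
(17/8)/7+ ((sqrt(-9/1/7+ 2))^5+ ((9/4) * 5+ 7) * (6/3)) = 25 * sqrt(35)/343+ 2061/56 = 37.23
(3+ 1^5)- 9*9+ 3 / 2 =-151 / 2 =-75.50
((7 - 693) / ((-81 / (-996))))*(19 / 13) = -4327288 / 351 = -12328.46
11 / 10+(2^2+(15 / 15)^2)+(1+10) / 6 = 119 / 15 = 7.93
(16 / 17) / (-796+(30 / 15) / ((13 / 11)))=-104 / 87771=-0.00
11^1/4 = 11/4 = 2.75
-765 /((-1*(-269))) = -765 /269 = -2.84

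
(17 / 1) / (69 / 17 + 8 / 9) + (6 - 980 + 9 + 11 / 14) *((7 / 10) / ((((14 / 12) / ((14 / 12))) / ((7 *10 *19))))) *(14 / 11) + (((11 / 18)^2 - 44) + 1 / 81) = -1142546.45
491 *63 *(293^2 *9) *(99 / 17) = 2366110301247 / 17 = 139182958896.88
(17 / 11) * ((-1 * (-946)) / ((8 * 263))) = 731 / 1052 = 0.69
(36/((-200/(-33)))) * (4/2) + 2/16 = 2401/200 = 12.00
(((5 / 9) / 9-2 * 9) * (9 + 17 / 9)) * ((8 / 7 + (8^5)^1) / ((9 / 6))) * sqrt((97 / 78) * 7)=-4666129328 * sqrt(52962) / 85293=-12589995.36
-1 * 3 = -3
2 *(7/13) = 14/13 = 1.08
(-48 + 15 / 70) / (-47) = 669 / 658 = 1.02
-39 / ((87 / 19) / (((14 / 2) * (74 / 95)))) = -6734 / 145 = -46.44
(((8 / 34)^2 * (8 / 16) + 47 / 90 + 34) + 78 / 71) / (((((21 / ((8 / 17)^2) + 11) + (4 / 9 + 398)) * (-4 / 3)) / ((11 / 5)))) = -17379762312 / 148999231475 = -0.12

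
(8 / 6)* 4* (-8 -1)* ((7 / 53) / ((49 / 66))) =-8.54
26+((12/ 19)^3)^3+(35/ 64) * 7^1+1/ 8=618922542584871/ 20652012657856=29.97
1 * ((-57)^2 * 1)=3249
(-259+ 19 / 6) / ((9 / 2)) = -1535 / 27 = -56.85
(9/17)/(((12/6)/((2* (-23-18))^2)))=30258/17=1779.88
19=19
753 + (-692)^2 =479617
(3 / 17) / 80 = 3 / 1360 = 0.00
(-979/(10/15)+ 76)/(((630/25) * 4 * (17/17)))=-13925/1008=-13.81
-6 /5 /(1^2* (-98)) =3 /245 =0.01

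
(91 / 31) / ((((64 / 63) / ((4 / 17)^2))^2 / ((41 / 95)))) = 0.00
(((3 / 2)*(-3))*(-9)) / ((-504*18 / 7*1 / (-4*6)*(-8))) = -3 / 32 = -0.09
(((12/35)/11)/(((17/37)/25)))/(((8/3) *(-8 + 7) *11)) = -1665/28798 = -0.06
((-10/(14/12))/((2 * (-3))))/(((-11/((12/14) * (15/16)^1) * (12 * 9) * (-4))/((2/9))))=25/465696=0.00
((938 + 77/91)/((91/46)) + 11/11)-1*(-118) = 702207/1183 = 593.58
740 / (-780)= -37 / 39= -0.95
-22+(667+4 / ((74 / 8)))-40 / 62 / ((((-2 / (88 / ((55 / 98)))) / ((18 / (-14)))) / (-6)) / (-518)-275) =63780807310985 / 98818361573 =645.43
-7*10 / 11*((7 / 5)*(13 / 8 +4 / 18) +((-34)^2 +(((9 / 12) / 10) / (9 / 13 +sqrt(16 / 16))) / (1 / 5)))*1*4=-64244299 / 2178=-29496.92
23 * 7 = 161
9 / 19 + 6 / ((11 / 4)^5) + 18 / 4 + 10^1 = 91871491 / 6119938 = 15.01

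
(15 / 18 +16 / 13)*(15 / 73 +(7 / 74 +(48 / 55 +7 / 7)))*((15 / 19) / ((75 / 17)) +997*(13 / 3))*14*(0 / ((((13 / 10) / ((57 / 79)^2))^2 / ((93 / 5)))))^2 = 0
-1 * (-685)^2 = -469225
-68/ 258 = -34/ 129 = -0.26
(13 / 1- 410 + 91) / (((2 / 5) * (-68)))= 45 / 4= 11.25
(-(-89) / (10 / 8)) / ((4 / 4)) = 356 / 5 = 71.20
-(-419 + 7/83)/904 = 17385/37516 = 0.46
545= 545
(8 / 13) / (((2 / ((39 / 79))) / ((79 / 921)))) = 4 / 307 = 0.01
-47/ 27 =-1.74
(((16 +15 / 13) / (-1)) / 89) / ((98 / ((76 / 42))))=-4237 / 1190553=-0.00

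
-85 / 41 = -2.07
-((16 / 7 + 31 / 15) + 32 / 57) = -9803 / 1995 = -4.91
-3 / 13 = -0.23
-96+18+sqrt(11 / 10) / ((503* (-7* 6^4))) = -78 - sqrt(110) / 45632160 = -78.00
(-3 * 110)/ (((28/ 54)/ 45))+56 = -200083/ 7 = -28583.29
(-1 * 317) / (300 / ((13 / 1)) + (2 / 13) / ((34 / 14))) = -70057 / 5114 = -13.70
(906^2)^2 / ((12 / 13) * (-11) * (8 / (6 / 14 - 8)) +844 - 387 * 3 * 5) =-464228728099344 / 3410737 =-136108040.02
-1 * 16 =-16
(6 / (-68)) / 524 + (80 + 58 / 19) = 28113591 / 338504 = 83.05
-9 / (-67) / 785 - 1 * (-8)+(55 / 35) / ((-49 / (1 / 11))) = 144271172 / 18040085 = 8.00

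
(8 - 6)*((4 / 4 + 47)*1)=96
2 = 2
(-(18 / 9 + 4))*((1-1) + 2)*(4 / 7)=-48 / 7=-6.86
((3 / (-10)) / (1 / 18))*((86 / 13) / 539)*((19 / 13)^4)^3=-5139317242071625842 / 816248412266121835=-6.30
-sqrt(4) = -2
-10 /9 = -1.11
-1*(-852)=852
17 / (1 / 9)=153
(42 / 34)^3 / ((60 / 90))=27783 / 9826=2.83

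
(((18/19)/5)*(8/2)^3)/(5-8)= -384/95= -4.04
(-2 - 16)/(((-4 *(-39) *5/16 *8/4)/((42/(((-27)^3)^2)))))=-56/2798036865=-0.00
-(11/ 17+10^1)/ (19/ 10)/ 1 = -1810/ 323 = -5.60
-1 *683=-683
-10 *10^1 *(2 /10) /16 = -5 /4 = -1.25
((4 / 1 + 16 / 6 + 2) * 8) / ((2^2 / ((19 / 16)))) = 247 / 12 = 20.58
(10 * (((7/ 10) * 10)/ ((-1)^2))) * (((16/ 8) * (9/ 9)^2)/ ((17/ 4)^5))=143360/ 1419857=0.10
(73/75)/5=73/375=0.19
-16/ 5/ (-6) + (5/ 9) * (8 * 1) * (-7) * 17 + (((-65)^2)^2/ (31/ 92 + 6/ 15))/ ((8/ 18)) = 277128266437/ 5085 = 54499167.44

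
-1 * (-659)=659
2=2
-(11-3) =-8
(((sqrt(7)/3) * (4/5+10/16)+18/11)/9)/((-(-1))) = 19 * sqrt(7)/360+2/11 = 0.32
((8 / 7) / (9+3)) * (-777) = -74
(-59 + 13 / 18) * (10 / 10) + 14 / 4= -493 / 9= -54.78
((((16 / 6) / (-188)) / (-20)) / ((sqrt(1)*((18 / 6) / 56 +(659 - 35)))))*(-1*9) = -28 / 2737515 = -0.00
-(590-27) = -563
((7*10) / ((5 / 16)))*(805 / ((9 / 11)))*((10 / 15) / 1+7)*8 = 364967680 / 27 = 13517321.48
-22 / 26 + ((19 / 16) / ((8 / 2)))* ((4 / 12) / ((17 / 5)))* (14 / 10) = -34175 / 42432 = -0.81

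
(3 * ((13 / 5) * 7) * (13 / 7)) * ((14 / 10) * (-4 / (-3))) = 4732 / 25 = 189.28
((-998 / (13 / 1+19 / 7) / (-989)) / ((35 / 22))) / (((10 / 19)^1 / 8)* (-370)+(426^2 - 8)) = 37924 / 170475388775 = 0.00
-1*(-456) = 456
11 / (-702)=-11 / 702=-0.02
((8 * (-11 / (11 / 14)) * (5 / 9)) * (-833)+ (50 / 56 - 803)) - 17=51012.00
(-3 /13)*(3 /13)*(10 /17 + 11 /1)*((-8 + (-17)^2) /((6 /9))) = -260.12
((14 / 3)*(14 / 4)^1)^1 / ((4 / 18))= 147 / 2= 73.50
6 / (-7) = -6 / 7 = -0.86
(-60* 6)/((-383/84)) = 30240/383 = 78.96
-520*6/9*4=-4160/3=-1386.67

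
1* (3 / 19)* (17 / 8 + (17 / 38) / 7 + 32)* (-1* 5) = -26.99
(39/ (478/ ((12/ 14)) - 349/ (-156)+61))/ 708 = 0.00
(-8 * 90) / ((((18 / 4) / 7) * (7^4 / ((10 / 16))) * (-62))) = 50 / 10633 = 0.00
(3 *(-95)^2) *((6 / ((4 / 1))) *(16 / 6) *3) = 324900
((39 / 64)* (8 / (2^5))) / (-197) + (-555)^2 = 15534316761 / 50432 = 308025.00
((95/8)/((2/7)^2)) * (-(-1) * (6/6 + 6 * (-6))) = -162925/32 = -5091.41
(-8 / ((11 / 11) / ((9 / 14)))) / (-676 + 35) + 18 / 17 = 81378 / 76279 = 1.07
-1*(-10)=10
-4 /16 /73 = -1 /292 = -0.00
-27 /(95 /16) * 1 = -4.55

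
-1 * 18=-18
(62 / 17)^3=238328 / 4913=48.51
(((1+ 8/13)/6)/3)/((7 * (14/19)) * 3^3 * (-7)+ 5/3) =-133/1442246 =-0.00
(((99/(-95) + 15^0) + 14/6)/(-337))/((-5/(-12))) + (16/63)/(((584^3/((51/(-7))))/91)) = -682862912063/41846714296800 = -0.02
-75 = -75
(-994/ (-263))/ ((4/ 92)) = 22862/ 263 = 86.93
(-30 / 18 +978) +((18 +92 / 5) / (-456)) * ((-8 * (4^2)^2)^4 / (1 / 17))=-2267925984133211 / 95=-23872905096139.06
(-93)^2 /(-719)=-8649 /719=-12.03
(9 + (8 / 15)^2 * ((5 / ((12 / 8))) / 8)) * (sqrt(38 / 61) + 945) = 1231 * sqrt(2318) / 8235 + 8617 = 8624.20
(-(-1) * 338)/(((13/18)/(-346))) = -161928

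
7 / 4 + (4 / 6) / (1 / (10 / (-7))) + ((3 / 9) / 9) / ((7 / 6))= 209 / 252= 0.83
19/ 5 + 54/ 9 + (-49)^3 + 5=-588171/ 5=-117634.20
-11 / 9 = -1.22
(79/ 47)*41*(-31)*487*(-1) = 48899183/ 47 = 1040408.15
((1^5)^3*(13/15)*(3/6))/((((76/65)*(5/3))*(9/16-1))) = -338/665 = -0.51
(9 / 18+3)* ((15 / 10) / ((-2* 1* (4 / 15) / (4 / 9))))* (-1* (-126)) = -2205 / 4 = -551.25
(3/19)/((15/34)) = 34/95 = 0.36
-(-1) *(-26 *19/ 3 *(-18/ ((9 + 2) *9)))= 988/ 33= 29.94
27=27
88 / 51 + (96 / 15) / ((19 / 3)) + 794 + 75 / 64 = 247415279 / 310080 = 797.91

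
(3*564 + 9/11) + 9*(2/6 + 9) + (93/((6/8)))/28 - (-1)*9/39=1783259/1001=1781.48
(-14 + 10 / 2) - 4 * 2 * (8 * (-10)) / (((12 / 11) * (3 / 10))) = 17519 / 9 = 1946.56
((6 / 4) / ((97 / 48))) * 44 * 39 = 123552 / 97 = 1273.73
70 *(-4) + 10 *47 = 190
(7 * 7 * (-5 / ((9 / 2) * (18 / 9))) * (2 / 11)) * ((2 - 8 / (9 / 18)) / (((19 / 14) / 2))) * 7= 1344560 / 1881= 714.81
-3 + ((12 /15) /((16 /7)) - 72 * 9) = -13013 /20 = -650.65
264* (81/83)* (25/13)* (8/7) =4276800/7553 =566.24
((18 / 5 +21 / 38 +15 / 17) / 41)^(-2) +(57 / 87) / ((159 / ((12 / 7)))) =66.32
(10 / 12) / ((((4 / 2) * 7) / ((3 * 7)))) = 5 / 4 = 1.25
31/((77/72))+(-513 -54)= -41427/77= -538.01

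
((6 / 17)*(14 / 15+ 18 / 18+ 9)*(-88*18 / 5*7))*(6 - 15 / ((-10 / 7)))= -60008256 / 425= -141195.90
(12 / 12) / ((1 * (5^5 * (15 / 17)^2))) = 289 / 703125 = 0.00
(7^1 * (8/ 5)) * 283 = 15848/ 5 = 3169.60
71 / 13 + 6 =149 / 13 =11.46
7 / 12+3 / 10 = 53 / 60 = 0.88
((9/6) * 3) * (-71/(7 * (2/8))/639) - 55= -387/7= -55.29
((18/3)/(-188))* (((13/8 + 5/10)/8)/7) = -51/42112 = -0.00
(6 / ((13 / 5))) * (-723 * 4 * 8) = -694080 / 13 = -53390.77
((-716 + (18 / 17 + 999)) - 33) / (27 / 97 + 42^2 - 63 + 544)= 103499 / 925616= 0.11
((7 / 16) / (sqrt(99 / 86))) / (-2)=-7*sqrt(946) / 1056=-0.20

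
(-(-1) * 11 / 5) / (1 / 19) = 209 / 5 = 41.80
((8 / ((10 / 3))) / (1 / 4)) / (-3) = -16 / 5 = -3.20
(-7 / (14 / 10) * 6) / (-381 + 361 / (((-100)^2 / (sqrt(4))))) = 150000 / 1904639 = 0.08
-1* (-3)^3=27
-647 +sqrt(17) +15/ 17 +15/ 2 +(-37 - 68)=-25283/ 34 +sqrt(17)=-739.49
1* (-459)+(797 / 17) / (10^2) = -779503 / 1700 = -458.53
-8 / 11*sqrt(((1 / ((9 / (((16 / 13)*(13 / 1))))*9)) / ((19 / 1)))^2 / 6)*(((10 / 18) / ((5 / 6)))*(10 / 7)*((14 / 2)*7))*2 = -0.29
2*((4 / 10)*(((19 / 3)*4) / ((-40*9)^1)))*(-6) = 76 / 225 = 0.34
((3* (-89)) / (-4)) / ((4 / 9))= 2403 / 16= 150.19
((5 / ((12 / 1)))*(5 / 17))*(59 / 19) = 0.38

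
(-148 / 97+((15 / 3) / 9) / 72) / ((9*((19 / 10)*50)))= -95419 / 53741880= -0.00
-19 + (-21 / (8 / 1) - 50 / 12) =-619 / 24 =-25.79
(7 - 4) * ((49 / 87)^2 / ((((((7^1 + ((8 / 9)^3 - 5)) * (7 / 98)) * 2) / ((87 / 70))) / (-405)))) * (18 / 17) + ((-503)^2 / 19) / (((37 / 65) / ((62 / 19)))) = 75022.66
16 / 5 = 3.20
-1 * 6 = -6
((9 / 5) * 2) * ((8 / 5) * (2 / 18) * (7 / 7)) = 16 / 25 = 0.64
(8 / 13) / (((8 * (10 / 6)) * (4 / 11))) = 33 / 260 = 0.13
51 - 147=-96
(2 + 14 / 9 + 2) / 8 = 25 / 36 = 0.69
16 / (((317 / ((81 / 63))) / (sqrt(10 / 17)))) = 144*sqrt(170) / 37723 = 0.05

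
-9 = -9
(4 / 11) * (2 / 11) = 8 / 121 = 0.07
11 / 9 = 1.22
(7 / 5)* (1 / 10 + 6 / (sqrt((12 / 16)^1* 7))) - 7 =-343 / 50 + 4* sqrt(21) / 5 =-3.19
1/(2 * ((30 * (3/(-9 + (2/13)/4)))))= -233/4680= -0.05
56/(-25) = -56/25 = -2.24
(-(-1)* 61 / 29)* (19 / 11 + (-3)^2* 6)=37393 / 319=117.22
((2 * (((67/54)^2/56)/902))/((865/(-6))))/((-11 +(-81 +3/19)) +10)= 85291/16510010101200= 0.00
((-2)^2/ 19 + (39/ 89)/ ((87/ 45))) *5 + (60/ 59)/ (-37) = 231064345/ 107052137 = 2.16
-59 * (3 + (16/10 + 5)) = -2832/5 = -566.40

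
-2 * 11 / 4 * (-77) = 847 / 2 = 423.50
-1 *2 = -2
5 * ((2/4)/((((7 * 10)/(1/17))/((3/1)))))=3/476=0.01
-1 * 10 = -10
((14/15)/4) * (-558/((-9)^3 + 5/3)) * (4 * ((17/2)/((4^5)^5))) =33201/6141783991826513920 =0.00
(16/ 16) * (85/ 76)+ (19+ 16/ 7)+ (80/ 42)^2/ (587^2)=258735949993/ 11548574604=22.40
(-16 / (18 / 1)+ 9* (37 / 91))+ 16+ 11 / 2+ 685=1161785 / 1638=709.27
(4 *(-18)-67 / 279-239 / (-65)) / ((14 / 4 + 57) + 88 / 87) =-1.11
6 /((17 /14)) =84 /17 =4.94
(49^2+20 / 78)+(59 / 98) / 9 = 27533573 / 11466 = 2401.32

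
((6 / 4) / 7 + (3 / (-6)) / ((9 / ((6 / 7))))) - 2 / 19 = 0.06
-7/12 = -0.58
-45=-45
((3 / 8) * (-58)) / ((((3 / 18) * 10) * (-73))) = 261 / 1460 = 0.18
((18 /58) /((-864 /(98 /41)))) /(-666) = 49 /38009952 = 0.00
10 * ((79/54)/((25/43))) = 3397/135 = 25.16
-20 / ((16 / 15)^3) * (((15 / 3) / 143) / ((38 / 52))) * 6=-253125 / 53504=-4.73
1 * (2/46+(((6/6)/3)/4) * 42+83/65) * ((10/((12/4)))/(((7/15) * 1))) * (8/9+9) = 916255/2691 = 340.49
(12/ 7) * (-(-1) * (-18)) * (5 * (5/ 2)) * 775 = -2092500/ 7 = -298928.57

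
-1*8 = -8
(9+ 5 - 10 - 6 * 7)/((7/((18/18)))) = -38/7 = -5.43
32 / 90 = 16 / 45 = 0.36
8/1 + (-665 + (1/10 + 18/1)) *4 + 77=-12513/5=-2502.60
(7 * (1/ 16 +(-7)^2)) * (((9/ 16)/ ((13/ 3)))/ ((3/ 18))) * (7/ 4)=3115665/ 6656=468.10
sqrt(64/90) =4 * sqrt(10)/15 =0.84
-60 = -60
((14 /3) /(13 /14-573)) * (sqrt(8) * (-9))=1176 * sqrt(2) /8009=0.21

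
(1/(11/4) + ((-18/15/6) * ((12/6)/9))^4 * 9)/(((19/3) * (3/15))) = 1822676/6348375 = 0.29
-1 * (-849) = 849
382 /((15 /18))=2292 /5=458.40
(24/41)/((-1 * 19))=-0.03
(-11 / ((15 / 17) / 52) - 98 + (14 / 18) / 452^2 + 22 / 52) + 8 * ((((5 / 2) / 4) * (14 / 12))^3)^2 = -944875811069693383 / 1268900828282880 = -744.64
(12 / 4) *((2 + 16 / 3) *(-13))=-286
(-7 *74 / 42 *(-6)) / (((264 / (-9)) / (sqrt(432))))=-333 *sqrt(3) / 11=-52.43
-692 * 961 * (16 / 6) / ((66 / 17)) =-45220816 / 99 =-456775.92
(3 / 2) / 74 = 3 / 148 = 0.02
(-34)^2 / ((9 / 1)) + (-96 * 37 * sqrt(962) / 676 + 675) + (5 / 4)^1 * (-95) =24649 / 36-888 * sqrt(962) / 169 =521.72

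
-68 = -68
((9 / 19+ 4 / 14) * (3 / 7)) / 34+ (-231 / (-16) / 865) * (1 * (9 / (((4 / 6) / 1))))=102906519 / 438091360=0.23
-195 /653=-0.30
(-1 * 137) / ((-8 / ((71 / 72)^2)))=690617 / 41472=16.65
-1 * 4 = -4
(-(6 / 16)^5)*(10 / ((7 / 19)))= -23085 / 114688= -0.20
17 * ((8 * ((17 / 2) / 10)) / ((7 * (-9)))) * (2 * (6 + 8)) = -2312 / 45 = -51.38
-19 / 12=-1.58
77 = 77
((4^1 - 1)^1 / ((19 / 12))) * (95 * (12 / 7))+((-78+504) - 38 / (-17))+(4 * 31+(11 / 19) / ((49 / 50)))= 13633338 / 15827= 861.40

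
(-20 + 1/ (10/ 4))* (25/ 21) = -70/ 3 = -23.33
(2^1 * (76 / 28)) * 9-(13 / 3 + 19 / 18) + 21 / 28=11143 / 252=44.22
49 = 49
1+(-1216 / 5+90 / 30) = -1196 / 5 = -239.20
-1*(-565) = 565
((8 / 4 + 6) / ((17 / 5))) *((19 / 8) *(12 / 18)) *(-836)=-158840 / 51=-3114.51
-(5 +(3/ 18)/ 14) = -421/ 84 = -5.01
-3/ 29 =-0.10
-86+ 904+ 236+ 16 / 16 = 1055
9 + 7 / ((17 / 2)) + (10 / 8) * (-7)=73 / 68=1.07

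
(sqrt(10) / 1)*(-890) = -890*sqrt(10) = -2814.43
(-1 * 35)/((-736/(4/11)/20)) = 175/506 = 0.35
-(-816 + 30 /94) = 38337 /47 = 815.68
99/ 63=11/ 7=1.57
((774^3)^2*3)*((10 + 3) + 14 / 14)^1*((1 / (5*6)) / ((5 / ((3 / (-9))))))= -20067004160738357.76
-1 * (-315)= 315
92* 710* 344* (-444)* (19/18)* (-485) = 15322572252800/3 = 5107524084266.67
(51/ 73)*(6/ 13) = 306/ 949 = 0.32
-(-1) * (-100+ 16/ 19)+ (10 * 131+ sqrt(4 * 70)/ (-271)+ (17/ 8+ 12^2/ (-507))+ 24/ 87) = 903596191/ 744952 - 2 * sqrt(70)/ 271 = 1212.90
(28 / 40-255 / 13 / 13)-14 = -25027 / 1690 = -14.81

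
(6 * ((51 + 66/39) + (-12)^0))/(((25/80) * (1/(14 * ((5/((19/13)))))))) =49374.32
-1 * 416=-416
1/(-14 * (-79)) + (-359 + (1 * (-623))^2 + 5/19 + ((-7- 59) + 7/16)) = 65177812789/168112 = 387704.70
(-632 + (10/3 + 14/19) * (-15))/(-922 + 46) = 3292/4161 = 0.79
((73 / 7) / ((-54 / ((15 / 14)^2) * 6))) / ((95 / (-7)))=365 / 134064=0.00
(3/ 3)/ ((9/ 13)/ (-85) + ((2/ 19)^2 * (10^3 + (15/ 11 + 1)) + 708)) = 4387955/ 3155371321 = 0.00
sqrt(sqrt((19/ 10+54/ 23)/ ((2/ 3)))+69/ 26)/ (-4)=-0.57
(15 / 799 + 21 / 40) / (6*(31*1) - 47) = 17379 / 4442440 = 0.00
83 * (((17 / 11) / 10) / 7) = 1411 / 770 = 1.83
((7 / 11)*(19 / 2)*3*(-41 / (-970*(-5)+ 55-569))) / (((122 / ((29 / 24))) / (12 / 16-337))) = 212694265 / 372410368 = 0.57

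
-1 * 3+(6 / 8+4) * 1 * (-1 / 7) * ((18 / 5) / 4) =-1011 / 280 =-3.61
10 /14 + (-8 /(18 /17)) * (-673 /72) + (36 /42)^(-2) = 72.70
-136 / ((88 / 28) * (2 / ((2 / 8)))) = -119 / 22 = -5.41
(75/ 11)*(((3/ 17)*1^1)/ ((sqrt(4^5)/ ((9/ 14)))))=0.02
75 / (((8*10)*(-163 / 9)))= -135 / 2608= -0.05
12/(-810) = -2/135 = -0.01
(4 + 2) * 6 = 36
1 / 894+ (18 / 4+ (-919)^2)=377520779 / 447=844565.50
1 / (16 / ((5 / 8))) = 5 / 128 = 0.04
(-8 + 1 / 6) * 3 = -47 / 2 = -23.50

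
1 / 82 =0.01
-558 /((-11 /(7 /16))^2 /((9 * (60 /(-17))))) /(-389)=-0.07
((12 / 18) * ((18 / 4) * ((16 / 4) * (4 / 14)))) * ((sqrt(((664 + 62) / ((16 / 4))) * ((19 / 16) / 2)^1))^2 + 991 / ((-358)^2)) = 663007899 / 1794296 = 369.51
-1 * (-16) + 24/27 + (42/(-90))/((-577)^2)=253026019/14981805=16.89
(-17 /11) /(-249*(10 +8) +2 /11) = 1 /2900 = 0.00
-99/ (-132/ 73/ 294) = 32193/ 2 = 16096.50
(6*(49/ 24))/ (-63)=-7/ 36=-0.19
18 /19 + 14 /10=223 /95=2.35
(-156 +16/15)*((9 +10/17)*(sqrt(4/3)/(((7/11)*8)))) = -148819*sqrt(3)/765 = -336.94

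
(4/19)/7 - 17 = -2257/133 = -16.97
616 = 616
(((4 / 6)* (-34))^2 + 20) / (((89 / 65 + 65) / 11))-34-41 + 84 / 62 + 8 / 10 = 15.62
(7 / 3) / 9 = 7 / 27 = 0.26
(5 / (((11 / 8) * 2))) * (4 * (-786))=-62880 / 11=-5716.36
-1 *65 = -65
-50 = -50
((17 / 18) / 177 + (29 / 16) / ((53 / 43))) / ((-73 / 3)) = -1993679 / 32871024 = -0.06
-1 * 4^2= -16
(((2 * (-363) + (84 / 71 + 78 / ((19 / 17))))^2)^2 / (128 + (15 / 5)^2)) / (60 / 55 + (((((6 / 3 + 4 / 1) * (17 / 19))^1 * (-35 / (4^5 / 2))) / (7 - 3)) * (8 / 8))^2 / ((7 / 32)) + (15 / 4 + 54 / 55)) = 366249558746236853703231406080 / 1597521547998916603483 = 229261107.12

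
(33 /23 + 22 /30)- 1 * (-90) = 31798 /345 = 92.17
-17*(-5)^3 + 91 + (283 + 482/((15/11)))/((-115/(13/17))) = 64860089/29325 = 2211.77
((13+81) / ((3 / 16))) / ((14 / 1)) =752 / 21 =35.81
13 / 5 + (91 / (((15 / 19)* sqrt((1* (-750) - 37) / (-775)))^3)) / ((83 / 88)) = 13 / 5 + 1702733032* sqrt(24397) / 1388005929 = 194.21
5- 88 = -83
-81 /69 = -27 /23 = -1.17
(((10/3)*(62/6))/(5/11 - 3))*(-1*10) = 135.32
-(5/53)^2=-25/2809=-0.01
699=699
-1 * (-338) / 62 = 169 / 31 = 5.45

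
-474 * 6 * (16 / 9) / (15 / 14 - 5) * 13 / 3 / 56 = 16432 / 165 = 99.59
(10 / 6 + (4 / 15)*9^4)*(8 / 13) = 210152 / 195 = 1077.70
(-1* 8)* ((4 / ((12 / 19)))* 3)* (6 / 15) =-304 / 5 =-60.80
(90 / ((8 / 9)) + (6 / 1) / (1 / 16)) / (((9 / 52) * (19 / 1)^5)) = 3419 / 7428297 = 0.00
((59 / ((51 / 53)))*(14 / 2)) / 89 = 21889 / 4539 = 4.82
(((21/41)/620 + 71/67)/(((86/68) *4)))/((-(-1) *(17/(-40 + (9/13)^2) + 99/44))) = 205084432261/1780306718690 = 0.12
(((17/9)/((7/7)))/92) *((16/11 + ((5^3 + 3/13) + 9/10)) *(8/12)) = 3101599/1776060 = 1.75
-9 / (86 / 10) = -45 / 43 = -1.05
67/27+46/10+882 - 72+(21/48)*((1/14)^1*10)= 1765571/2160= 817.39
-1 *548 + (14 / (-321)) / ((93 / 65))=-16360354 / 29853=-548.03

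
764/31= 24.65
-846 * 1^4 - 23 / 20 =-16943 / 20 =-847.15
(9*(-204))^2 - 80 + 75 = 3370891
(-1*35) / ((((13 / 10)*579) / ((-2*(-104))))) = -5600 / 579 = -9.67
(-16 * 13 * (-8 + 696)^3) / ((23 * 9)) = -67737419776 / 207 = -327233911.96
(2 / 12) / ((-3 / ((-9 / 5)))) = 1 / 10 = 0.10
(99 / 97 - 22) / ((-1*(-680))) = -407 / 13192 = -0.03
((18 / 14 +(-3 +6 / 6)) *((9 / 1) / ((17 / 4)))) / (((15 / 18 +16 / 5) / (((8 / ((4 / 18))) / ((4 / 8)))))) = -388800 / 14399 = -27.00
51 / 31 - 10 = -259 / 31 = -8.35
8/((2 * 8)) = 1/2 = 0.50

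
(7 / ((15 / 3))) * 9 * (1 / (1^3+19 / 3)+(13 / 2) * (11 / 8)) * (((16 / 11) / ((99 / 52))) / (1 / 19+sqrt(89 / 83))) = -65480194 / 15233295+14989442 * sqrt(7387) / 15233295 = 80.27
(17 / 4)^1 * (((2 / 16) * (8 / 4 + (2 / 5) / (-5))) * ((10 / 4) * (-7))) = -357 / 20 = -17.85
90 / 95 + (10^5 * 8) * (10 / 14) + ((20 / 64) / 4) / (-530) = 515584854651 / 902272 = 571429.52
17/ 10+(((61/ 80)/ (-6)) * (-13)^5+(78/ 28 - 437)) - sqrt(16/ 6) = 157088863/ 3360 - 2 * sqrt(6)/ 3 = 46751.00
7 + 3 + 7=17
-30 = -30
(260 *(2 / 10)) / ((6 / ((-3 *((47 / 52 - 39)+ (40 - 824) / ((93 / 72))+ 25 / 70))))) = 7274871 / 434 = 16762.38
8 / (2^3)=1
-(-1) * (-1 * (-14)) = 14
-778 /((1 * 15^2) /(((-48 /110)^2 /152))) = -6224 /1436875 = -0.00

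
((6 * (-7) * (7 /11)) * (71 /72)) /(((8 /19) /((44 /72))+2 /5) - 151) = 330505 /1879884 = 0.18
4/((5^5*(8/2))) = 1/3125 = 0.00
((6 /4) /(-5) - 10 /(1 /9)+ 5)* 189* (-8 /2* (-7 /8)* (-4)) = 1128519 /5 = 225703.80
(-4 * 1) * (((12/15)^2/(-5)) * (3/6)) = 32/125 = 0.26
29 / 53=0.55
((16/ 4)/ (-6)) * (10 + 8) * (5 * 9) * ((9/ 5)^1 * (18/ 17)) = -17496/ 17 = -1029.18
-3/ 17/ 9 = -1/ 51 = -0.02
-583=-583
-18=-18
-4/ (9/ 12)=-16/ 3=-5.33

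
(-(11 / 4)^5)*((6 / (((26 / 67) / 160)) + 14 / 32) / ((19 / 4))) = -82885058201 / 1011712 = -81925.55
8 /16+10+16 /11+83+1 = 95.95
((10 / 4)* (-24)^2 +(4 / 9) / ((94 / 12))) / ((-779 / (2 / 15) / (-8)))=3248768 / 1647585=1.97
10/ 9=1.11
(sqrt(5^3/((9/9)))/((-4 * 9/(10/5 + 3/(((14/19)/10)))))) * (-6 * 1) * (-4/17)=-2990 * sqrt(5)/357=-18.73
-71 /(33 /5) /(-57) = 0.19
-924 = -924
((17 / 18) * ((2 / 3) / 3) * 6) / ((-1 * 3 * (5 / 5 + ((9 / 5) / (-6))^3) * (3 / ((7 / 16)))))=-2125 / 33777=-0.06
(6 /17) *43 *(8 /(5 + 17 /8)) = 5504 /323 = 17.04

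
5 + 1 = 6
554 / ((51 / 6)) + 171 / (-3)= 139 / 17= 8.18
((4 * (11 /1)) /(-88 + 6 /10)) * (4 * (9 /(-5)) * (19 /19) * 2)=3168 /437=7.25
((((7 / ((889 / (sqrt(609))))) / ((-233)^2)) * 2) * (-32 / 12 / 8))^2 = 812 / 142610788374627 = 0.00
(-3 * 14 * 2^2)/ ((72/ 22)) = -51.33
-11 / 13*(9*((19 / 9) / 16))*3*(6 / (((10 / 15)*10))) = -5643 / 2080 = -2.71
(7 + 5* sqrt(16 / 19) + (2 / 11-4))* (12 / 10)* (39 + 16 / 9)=5138 / 33 + 2936* sqrt(19) / 57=380.22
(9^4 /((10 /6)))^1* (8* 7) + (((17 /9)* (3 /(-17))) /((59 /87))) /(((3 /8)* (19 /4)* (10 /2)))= 3706859096 /16815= 220449.54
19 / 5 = 3.80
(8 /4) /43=2 /43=0.05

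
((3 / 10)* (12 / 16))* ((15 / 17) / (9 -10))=-27 / 136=-0.20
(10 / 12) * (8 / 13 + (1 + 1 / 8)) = 905 / 624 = 1.45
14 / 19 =0.74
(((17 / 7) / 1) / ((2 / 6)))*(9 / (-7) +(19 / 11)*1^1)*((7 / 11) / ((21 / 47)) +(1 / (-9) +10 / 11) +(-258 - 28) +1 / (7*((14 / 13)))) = -72300575 / 79233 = -912.51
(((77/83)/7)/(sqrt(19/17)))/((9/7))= 77*sqrt(323)/14193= 0.10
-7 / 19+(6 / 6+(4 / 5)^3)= 2716 / 2375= 1.14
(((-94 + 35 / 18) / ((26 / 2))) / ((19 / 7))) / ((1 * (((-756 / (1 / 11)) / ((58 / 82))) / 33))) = 48053 / 6562296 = 0.01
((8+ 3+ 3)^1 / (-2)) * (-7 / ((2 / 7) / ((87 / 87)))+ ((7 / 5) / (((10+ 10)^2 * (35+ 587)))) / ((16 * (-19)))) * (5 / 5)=171.50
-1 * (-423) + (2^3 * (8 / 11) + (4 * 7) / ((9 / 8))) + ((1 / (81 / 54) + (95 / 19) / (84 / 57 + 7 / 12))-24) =20095543 / 46431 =432.80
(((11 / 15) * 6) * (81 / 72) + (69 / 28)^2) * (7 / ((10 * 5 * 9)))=0.17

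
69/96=0.72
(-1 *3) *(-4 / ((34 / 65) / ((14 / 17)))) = 5460 / 289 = 18.89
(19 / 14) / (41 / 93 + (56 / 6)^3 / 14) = 15903 / 685678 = 0.02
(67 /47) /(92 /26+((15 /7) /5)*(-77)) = -871 /18001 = -0.05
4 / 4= 1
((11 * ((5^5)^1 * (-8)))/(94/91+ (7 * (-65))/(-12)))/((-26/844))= 9748200000/42533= 229191.45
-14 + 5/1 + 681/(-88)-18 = -3057/88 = -34.74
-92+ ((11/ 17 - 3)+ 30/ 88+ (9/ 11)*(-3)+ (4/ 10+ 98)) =7231/ 3740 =1.93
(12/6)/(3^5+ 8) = 2/251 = 0.01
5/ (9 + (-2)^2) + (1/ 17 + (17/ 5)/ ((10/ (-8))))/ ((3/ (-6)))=31531/ 5525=5.71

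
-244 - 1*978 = -1222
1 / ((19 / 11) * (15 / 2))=22 / 285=0.08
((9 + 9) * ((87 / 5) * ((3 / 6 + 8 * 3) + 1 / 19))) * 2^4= 11688624 / 95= 123038.15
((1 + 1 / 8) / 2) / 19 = 9 / 304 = 0.03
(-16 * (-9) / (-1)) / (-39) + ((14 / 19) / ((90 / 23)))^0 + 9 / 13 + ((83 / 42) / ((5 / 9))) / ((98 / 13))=522281 / 89180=5.86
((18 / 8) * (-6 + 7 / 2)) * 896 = -5040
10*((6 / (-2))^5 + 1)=-2420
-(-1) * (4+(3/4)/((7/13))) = 151/28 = 5.39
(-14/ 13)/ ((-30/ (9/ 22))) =21/ 1430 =0.01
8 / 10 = 4 / 5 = 0.80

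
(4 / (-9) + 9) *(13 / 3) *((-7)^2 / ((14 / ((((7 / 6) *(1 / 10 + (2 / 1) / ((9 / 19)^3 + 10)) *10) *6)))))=3376189817 / 1247742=2705.84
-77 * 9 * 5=-3465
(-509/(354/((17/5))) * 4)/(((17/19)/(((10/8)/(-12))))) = 9671/4248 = 2.28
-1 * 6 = -6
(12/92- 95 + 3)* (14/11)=-29582/253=-116.92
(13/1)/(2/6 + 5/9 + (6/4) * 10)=9/11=0.82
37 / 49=0.76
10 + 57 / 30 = 119 / 10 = 11.90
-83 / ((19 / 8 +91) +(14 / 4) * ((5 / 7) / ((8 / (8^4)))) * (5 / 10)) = -0.11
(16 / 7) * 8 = 128 / 7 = 18.29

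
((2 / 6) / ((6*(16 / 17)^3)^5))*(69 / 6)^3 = 34827101267719928753431 / 215162822875748210049024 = 0.16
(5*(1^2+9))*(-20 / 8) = -125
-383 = -383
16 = 16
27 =27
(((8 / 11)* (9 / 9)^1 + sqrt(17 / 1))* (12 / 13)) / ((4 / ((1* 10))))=240 / 143 + 30* sqrt(17) / 13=11.19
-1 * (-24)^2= -576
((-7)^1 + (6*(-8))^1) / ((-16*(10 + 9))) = 55 / 304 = 0.18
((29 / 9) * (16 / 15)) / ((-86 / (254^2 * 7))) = -104773984 / 5805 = -18048.92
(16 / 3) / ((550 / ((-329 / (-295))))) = 2632 / 243375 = 0.01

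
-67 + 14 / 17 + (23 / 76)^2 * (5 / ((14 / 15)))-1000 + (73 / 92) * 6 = -33544138739 / 31617824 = -1060.92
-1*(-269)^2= -72361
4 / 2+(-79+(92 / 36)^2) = -5708 / 81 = -70.47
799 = 799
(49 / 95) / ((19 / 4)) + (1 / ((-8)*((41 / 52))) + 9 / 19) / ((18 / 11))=802391 / 2664180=0.30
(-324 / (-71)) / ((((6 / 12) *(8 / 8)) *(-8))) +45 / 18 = 193 / 142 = 1.36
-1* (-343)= 343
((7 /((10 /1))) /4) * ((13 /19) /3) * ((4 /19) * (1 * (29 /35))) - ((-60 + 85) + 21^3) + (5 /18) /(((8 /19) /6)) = -2010488717 /216600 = -9282.03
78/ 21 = 26/ 7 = 3.71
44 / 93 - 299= -27763 / 93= -298.53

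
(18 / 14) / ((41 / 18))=162 / 287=0.56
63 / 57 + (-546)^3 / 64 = -386581755 / 152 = -2543301.02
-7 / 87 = -0.08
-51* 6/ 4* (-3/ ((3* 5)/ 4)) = 306/ 5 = 61.20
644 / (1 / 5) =3220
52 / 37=1.41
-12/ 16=-3/ 4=-0.75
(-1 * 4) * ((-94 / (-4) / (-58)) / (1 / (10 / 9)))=470 / 261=1.80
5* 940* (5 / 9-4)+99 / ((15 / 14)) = -724342 / 45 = -16096.49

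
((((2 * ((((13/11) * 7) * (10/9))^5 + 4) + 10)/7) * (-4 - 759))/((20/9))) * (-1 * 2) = 68028833028289519/5283278055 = 12876254.54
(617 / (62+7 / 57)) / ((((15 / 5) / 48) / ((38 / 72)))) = 890948 / 10623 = 83.87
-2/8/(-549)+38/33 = 27827/24156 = 1.15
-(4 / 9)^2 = -0.20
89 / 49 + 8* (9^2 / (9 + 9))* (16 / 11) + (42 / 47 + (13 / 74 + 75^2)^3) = 1827216687226805637947 / 10265539592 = 177995191665.40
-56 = -56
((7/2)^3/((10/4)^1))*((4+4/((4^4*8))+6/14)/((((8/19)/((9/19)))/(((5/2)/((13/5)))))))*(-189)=-15534.61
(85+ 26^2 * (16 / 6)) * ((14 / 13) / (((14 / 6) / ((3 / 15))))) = 11326 / 65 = 174.25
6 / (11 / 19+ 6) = 114 / 125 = 0.91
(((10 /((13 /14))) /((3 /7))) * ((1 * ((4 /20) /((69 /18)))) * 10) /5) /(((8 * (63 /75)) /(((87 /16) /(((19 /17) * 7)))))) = 12325 /45448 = 0.27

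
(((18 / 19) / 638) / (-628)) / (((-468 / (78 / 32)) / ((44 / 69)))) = 1 / 127338304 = 0.00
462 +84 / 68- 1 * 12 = 7671 / 17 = 451.24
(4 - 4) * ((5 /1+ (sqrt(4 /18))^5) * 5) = 0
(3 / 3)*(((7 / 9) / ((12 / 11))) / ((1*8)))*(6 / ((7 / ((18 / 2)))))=11 / 16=0.69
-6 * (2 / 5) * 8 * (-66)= 6336 / 5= 1267.20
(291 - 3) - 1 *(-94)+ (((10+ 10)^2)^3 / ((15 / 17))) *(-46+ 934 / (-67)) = -4347669269.74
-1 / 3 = -0.33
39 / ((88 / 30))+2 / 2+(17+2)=1465 / 44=33.30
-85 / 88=-0.97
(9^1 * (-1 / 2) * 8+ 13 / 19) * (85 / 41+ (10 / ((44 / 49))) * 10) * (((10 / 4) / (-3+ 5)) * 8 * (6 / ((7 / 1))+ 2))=-624152000 / 5453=-114460.30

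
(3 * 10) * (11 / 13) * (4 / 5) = 264 / 13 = 20.31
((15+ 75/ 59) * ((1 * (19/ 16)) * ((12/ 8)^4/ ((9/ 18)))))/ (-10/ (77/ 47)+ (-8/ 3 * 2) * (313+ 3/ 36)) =-15997905/ 137043548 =-0.12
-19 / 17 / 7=-19 / 119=-0.16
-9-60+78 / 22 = -720 / 11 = -65.45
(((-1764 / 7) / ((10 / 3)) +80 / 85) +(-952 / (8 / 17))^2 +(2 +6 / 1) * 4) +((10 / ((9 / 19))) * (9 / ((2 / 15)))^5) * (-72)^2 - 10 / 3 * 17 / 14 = 273736796564143394 / 1785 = 153353947654982.29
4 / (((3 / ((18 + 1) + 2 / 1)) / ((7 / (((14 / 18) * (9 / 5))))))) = 140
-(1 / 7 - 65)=454 / 7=64.86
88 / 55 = 8 / 5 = 1.60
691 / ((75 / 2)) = 1382 / 75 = 18.43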